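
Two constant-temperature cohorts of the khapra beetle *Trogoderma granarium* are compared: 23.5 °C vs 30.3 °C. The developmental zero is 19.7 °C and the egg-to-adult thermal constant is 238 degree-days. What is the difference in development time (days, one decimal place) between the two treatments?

40.2 days

At 23.5 °C: 238 / (23.5 − 19.7) = 238 / 3.8 = 62.632 d.
At 30.3 °C: 238 / (30.3 − 19.7) = 238 / 10.6 = 22.453 d.
Difference = |62.632 − 22.453| = 40.179 ≈ 40.2 days.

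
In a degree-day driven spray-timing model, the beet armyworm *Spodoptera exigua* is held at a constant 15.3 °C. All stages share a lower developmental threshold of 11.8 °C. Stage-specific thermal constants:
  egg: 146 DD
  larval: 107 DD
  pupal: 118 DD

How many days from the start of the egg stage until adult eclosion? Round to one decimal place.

Daily accumulation at 15.3 °C = 15.3 − 11.8 = 3.5 DD/day.
Total K = 146 + 107 + 118 = 371 DD.
Total duration = 371 / 3.5 = 106.000 ≈ 106.0 days.

106.0 days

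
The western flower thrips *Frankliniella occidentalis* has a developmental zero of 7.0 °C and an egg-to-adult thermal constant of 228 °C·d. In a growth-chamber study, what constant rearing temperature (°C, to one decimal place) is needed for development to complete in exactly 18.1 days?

Required daily accumulation = 228 / 18.1 = 12.597 DD/day.
T = T_base + 12.597 = 7.0 + 12.597 = 19.597 ≈ 19.6 °C.

19.6 °C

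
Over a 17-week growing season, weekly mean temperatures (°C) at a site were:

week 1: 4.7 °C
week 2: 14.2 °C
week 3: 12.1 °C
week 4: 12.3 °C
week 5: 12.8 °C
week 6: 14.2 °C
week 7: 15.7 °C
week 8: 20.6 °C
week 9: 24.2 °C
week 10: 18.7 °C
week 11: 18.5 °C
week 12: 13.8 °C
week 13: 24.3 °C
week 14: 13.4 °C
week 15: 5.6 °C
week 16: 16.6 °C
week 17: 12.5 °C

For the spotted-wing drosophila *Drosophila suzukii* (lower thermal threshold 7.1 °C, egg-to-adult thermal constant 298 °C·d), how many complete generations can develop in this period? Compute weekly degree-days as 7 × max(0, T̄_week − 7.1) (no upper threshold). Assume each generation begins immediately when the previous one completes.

3 generations

Weekly DD (7 × max(0, T̄ − 7.1)): 0.0, 49.7, 35.0, 36.4, 39.9, 49.7, 60.2, 94.5, 119.7, 81.2, 79.8, 46.9, 120.4, 44.1, 0.0, 66.5, 37.8.
Season total = 961.8 DD.
Complete generations = ⌊961.8 / 298⌋ = 3.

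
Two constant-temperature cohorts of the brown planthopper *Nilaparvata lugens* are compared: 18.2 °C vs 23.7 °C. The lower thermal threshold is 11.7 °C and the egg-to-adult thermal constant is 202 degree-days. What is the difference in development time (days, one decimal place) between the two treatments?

14.2 days

At 18.2 °C: 202 / (18.2 − 11.7) = 202 / 6.5 = 31.077 d.
At 23.7 °C: 202 / (23.7 − 11.7) = 202 / 12.0 = 16.833 d.
Difference = |31.077 − 16.833| = 14.244 ≈ 14.2 days.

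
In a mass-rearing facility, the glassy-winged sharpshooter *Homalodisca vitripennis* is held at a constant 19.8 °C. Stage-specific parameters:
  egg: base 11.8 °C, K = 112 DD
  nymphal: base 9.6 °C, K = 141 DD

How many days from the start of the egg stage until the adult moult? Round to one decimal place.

egg: 112 / (19.8 − 11.8) = 112 / 8.0 = 14.000 d.
nymphal: 141 / (19.8 − 9.6) = 141 / 10.2 = 13.824 d.
Sum = 27.824 ≈ 27.8 days.

27.8 days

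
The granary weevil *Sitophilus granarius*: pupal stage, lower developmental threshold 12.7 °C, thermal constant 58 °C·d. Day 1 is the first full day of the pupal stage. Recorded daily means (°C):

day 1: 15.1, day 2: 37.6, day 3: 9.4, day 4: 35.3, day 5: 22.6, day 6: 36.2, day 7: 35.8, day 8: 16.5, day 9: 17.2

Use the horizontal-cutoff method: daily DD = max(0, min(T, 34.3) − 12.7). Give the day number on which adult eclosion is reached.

day 6

Daily DD above 12.7 °C (capped at 21.6): 2.4, 21.6, 0.0, 21.6, 9.9, 21.6, 21.6, 3.8, 4.5.
Cumulative: 2.4, 24.0, 24.0, 45.6, 55.5, 77.1, 98.7, 102.5, 107.0.
The total first reaches 58 DD on day 6.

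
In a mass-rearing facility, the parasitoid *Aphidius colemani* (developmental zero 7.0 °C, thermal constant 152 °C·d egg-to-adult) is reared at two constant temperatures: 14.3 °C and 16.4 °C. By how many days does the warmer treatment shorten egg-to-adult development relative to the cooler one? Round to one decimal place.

4.7 days

At 14.3 °C: 152 / (14.3 − 7.0) = 152 / 7.3 = 20.822 d.
At 16.4 °C: 152 / (16.4 − 7.0) = 152 / 9.4 = 16.170 d.
Difference = |20.822 − 16.170| = 4.652 ≈ 4.7 days.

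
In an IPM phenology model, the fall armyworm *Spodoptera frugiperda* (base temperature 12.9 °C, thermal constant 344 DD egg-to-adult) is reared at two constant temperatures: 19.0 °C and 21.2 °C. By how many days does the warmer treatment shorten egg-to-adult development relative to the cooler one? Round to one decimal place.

At 19.0 °C: 344 / (19.0 − 12.9) = 344 / 6.1 = 56.393 d.
At 21.2 °C: 344 / (21.2 − 12.9) = 344 / 8.3 = 41.446 d.
Difference = |56.393 − 41.446| = 14.948 ≈ 14.9 days.

14.9 days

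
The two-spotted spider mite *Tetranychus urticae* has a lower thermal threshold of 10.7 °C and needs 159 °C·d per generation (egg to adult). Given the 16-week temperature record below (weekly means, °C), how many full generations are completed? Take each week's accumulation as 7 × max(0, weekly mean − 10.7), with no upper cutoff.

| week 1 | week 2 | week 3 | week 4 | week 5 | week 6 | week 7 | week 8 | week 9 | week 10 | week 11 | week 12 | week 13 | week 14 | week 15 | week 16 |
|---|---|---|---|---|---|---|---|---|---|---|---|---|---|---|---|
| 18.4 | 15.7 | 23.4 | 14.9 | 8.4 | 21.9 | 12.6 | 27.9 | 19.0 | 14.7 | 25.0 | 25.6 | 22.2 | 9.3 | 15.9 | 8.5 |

5 generations

Weekly DD (7 × max(0, T̄ − 10.7)): 53.9, 35.0, 88.9, 29.4, 0.0, 78.4, 13.3, 120.4, 58.1, 28.0, 100.1, 104.3, 80.5, 0.0, 36.4, 0.0.
Season total = 826.7 DD.
Complete generations = ⌊826.7 / 159⌋ = 5.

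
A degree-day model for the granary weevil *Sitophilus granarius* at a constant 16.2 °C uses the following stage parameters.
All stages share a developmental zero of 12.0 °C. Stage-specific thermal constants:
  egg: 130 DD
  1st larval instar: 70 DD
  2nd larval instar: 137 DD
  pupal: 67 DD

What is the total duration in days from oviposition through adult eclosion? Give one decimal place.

Daily accumulation at 16.2 °C = 16.2 − 12.0 = 4.2 DD/day.
Total K = 130 + 70 + 137 + 67 = 404 DD.
Total duration = 404 / 4.2 = 96.190 ≈ 96.2 days.

96.2 days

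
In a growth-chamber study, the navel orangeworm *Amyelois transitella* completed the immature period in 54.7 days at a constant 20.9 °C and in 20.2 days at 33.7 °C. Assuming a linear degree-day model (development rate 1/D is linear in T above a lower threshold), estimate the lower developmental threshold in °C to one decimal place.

Linear rate model ⇒ the product D·(T − T_b) is constant across temperatures.
54.7·(20.9 − T_b) = 20.2·(33.7 − T_b)
T_b = (54.7·20.9 − 20.2·33.7) / (54.7 − 20.2) = 462.49 / 34.5 = 13.406 °C ≈ 13.4 °C.

13.4 °C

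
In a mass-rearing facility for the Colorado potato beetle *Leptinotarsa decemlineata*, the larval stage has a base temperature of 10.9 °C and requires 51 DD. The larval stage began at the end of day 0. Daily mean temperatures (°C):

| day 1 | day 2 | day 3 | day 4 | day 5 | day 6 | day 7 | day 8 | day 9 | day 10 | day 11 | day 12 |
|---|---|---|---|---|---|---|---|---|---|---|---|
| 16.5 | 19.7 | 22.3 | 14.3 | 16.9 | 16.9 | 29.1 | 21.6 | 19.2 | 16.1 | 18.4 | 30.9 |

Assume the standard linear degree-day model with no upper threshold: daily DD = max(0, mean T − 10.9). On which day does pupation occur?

day 7

Daily DD above 10.9 °C: 5.6, 8.8, 11.4, 3.4, 6.0, 6.0, 18.2, 10.7, 8.3, 5.2, 7.5, 20.0.
Cumulative: 5.6, 14.4, 25.8, 29.2, 35.2, 41.2, 59.4, 70.1, 78.4, 83.6, 91.1, 111.1.
The total first reaches 51 DD on day 7.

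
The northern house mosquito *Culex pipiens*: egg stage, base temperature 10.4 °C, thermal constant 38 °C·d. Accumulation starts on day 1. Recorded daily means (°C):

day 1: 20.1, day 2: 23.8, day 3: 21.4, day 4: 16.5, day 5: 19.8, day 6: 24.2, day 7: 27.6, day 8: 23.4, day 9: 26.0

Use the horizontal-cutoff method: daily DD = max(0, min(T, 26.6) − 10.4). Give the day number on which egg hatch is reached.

day 4

Daily DD above 10.4 °C (capped at 16.2): 9.7, 13.4, 11.0, 6.1, 9.4, 13.8, 16.2, 13.0, 15.6.
Cumulative: 9.7, 23.1, 34.1, 40.2, 49.6, 63.4, 79.6, 92.6, 108.2.
The total first reaches 38 DD on day 4.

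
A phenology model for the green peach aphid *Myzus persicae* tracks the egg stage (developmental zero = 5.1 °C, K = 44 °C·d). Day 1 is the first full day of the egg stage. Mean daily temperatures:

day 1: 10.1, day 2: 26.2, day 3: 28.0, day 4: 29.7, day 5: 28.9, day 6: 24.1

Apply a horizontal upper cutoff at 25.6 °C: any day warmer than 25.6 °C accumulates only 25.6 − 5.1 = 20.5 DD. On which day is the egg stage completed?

Daily DD above 5.1 °C (capped at 20.5): 5.0, 20.5, 20.5, 20.5, 20.5, 19.0.
Cumulative: 5.0, 25.5, 46.0, 66.5, 87.0, 106.0.
The total first reaches 44 DD on day 3.

day 3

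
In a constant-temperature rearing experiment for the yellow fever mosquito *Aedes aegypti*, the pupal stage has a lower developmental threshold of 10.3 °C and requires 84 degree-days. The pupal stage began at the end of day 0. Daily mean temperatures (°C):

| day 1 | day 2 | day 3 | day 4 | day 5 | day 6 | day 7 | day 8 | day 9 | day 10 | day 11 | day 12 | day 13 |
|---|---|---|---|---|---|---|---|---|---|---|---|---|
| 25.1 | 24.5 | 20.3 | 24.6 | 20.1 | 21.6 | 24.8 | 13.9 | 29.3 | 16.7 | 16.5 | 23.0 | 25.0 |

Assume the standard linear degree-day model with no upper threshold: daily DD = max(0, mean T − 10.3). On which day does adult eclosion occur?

day 7

Daily DD above 10.3 °C: 14.8, 14.2, 10.0, 14.3, 9.8, 11.3, 14.5, 3.6, 19.0, 6.4, 6.2, 12.7, 14.7.
Cumulative: 14.8, 29.0, 39.0, 53.3, 63.1, 74.4, 88.9, 92.5, 111.5, 117.9, 124.1, 136.8, 151.5.
The total first reaches 84 DD on day 7.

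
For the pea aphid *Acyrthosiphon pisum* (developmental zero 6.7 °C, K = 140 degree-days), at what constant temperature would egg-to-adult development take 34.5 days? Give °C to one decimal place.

Required daily accumulation = 140 / 34.5 = 4.058 DD/day.
T = T_base + 4.058 = 6.7 + 4.058 = 10.758 ≈ 10.8 °C.

10.8 °C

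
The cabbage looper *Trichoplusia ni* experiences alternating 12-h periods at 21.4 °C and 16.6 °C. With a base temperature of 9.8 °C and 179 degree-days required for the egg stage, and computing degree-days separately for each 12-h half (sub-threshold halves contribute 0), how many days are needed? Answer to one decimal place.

19.5 days

Day half: max(0, 21.4 − 9.8) × 0.5 = 11.6 × 0.5 = 5.80 DD.
Night half: max(0, 16.6 − 9.8) × 0.5 = 6.8 × 0.5 = 3.40 DD.
Per 24 h: 9.20 DD/day.
Duration = 179 / 9.20 = 19.457 ≈ 19.5 days.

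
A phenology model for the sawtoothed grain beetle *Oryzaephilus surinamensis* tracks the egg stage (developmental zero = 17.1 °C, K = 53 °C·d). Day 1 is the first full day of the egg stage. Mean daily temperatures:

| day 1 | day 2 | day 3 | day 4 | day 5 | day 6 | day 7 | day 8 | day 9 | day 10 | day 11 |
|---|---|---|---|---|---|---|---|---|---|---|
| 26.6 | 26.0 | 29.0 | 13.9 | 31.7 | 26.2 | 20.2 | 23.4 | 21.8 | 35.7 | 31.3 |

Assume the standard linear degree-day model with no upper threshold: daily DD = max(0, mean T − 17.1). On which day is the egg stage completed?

day 6

Daily DD above 17.1 °C: 9.5, 8.9, 11.9, 0.0, 14.6, 9.1, 3.1, 6.3, 4.7, 18.6, 14.2.
Cumulative: 9.5, 18.4, 30.3, 30.3, 44.9, 54.0, 57.1, 63.4, 68.1, 86.7, 100.9.
The total first reaches 53 DD on day 6.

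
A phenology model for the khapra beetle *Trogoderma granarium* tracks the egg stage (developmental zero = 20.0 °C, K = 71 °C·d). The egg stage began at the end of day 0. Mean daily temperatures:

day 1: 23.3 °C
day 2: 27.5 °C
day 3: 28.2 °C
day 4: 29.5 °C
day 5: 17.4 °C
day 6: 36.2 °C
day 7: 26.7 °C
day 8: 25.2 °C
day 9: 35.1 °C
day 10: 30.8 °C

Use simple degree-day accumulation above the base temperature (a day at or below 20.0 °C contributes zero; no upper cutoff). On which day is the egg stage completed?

day 9

Daily DD above 20.0 °C: 3.3, 7.5, 8.2, 9.5, 0.0, 16.2, 6.7, 5.2, 15.1, 10.8.
Cumulative: 3.3, 10.8, 19.0, 28.5, 28.5, 44.7, 51.4, 56.6, 71.7, 82.5.
The total first reaches 71 DD on day 9.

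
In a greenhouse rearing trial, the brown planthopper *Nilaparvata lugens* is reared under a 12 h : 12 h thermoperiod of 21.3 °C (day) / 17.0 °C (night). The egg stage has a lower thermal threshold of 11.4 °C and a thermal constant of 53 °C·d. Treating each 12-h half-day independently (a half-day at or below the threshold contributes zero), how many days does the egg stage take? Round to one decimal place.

6.8 days

Day half: max(0, 21.3 − 11.4) × 0.5 = 9.9 × 0.5 = 4.95 DD.
Night half: max(0, 17.0 − 11.4) × 0.5 = 5.6 × 0.5 = 2.80 DD.
Per 24 h: 7.75 DD/day.
Duration = 53 / 7.75 = 6.839 ≈ 6.8 days.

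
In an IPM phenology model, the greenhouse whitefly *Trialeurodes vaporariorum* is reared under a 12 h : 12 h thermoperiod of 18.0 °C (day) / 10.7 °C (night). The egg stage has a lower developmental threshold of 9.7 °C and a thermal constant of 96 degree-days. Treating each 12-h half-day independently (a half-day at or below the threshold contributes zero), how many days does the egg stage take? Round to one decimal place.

20.6 days

Day half: max(0, 18.0 − 9.7) × 0.5 = 8.3 × 0.5 = 4.15 DD.
Night half: max(0, 10.7 − 9.7) × 0.5 = 1.0 × 0.5 = 0.50 DD.
Per 24 h: 4.65 DD/day.
Duration = 96 / 4.65 = 20.645 ≈ 20.6 days.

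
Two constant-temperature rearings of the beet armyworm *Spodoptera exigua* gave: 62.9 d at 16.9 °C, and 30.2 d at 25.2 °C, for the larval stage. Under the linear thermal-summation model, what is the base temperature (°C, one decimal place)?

9.2 °C

Linear rate model ⇒ the product D·(T − T_b) is constant across temperatures.
62.9·(16.9 − T_b) = 30.2·(25.2 − T_b)
T_b = (62.9·16.9 − 30.2·25.2) / (62.9 − 30.2) = 301.97 / 32.7 = 9.235 °C ≈ 9.2 °C.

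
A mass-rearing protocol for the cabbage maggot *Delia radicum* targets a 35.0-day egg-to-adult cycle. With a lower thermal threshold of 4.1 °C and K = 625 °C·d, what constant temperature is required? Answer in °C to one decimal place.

Required daily accumulation = 625 / 35.0 = 17.857 DD/day.
T = T_base + 17.857 = 4.1 + 17.857 = 21.957 ≈ 22.0 °C.

22.0 °C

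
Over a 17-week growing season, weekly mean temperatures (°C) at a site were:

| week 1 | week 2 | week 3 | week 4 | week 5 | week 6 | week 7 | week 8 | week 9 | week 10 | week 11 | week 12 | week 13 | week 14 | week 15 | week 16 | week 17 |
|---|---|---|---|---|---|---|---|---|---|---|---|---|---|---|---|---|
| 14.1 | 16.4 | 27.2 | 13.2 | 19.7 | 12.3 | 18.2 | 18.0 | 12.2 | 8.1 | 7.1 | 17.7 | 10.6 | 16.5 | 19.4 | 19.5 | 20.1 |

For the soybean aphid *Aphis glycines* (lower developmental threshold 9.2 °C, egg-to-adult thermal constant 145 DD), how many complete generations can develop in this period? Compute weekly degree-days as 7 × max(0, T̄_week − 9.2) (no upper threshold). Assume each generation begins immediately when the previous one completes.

Weekly DD (7 × max(0, T̄ − 9.2)): 34.3, 50.4, 126.0, 28.0, 73.5, 21.7, 63.0, 61.6, 21.0, 0.0, 0.0, 59.5, 9.8, 51.1, 71.4, 72.1, 76.3.
Season total = 819.7 DD.
Complete generations = ⌊819.7 / 145⌋ = 5.

5 generations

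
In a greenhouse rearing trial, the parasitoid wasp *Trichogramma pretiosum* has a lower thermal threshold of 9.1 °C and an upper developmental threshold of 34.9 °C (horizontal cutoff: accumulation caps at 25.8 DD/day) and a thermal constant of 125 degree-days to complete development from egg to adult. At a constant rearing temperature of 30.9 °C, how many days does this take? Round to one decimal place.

Daily accumulation = 30.9 − 9.1 = 21.8 DD/day.
Duration = 125 / 21.8 = 5.734 ≈ 5.7 days.

5.7 days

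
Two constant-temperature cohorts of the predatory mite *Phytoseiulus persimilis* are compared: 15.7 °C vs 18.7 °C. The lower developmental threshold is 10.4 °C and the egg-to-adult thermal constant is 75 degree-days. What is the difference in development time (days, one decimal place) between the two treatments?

At 15.7 °C: 75 / (15.7 − 10.4) = 75 / 5.3 = 14.151 d.
At 18.7 °C: 75 / (18.7 − 10.4) = 75 / 8.3 = 9.036 d.
Difference = |14.151 − 9.036| = 5.115 ≈ 5.1 days.

5.1 days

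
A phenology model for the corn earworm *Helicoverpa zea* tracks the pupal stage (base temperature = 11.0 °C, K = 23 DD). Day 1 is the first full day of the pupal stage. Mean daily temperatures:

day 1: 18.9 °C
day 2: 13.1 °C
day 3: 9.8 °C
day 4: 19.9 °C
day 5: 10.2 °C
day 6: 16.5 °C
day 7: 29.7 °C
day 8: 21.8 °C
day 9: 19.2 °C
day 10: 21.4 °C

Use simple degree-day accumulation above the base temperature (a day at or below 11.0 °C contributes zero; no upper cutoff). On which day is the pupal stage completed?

day 6

Daily DD above 11.0 °C: 7.9, 2.1, 0.0, 8.9, 0.0, 5.5, 18.7, 10.8, 8.2, 10.4.
Cumulative: 7.9, 10.0, 10.0, 18.9, 18.9, 24.4, 43.1, 53.9, 62.1, 72.5.
The total first reaches 23 DD on day 6.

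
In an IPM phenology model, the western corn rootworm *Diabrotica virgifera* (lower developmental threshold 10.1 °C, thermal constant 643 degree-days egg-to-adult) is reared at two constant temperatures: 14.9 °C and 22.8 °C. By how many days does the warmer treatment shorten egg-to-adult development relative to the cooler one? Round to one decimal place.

At 14.9 °C: 643 / (14.9 − 10.1) = 643 / 4.8 = 133.958 d.
At 22.8 °C: 643 / (22.8 − 10.1) = 643 / 12.7 = 50.630 d.
Difference = |133.958 − 50.630| = 83.328 ≈ 83.3 days.

83.3 days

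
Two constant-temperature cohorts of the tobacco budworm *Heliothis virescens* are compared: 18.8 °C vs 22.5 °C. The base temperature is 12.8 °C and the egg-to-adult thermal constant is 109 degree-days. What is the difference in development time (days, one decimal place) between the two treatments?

6.9 days

At 18.8 °C: 109 / (18.8 − 12.8) = 109 / 6.0 = 18.167 d.
At 22.5 °C: 109 / (22.5 − 12.8) = 109 / 9.7 = 11.237 d.
Difference = |18.167 − 11.237| = 6.930 ≈ 6.9 days.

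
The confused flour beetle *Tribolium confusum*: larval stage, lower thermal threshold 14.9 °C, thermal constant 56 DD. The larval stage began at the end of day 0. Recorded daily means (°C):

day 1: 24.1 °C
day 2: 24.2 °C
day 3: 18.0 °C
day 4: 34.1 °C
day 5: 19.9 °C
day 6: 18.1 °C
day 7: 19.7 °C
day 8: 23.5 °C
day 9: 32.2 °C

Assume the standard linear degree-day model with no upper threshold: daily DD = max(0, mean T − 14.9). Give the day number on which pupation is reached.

day 8

Daily DD above 14.9 °C: 9.2, 9.3, 3.1, 19.2, 5.0, 3.2, 4.8, 8.6, 17.3.
Cumulative: 9.2, 18.5, 21.6, 40.8, 45.8, 49.0, 53.8, 62.4, 79.7.
The total first reaches 56 DD on day 8.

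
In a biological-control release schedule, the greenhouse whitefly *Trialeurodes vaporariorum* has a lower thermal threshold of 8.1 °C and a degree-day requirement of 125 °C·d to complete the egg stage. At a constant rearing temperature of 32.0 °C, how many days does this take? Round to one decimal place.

Daily accumulation = 32.0 − 8.1 = 23.9 DD/day.
Duration = 125 / 23.9 = 5.230 ≈ 5.2 days.

5.2 days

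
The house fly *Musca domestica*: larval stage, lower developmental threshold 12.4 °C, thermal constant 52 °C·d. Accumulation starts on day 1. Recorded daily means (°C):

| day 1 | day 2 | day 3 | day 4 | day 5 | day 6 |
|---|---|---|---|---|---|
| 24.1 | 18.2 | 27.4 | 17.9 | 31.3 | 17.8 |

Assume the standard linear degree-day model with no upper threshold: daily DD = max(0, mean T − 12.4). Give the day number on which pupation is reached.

Daily DD above 12.4 °C: 11.7, 5.8, 15.0, 5.5, 18.9, 5.4.
Cumulative: 11.7, 17.5, 32.5, 38.0, 56.9, 62.3.
The total first reaches 52 DD on day 5.

day 5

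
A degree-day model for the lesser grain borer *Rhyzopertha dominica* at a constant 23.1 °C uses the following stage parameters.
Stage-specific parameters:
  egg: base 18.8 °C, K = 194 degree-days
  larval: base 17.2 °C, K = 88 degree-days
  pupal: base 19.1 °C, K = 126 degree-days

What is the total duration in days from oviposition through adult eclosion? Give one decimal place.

egg: 194 / (23.1 − 18.8) = 194 / 4.3 = 45.116 d.
larval: 88 / (23.1 − 17.2) = 88 / 5.9 = 14.915 d.
pupal: 126 / (23.1 − 19.1) = 126 / 4.0 = 31.500 d.
Sum = 91.532 ≈ 91.5 days.

91.5 days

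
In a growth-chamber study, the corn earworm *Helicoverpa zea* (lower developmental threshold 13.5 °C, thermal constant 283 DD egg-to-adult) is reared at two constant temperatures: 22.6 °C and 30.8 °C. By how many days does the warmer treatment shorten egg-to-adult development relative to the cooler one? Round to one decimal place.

At 22.6 °C: 283 / (22.6 − 13.5) = 283 / 9.1 = 31.099 d.
At 30.8 °C: 283 / (30.8 − 13.5) = 283 / 17.3 = 16.358 d.
Difference = |31.099 − 16.358| = 14.741 ≈ 14.7 days.

14.7 days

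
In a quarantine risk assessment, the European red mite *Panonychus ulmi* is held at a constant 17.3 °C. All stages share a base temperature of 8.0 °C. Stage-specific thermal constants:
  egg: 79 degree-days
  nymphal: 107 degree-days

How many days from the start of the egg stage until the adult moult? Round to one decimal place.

20.0 days

Daily accumulation at 17.3 °C = 17.3 − 8.0 = 9.3 DD/day.
Total K = 79 + 107 = 186 DD.
Total duration = 186 / 9.3 = 20.000 ≈ 20.0 days.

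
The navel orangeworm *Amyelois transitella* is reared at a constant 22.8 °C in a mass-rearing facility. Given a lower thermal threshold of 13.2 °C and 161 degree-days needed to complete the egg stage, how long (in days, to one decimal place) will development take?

16.8 days

Daily accumulation = 22.8 − 13.2 = 9.6 DD/day.
Duration = 161 / 9.6 = 16.771 ≈ 16.8 days.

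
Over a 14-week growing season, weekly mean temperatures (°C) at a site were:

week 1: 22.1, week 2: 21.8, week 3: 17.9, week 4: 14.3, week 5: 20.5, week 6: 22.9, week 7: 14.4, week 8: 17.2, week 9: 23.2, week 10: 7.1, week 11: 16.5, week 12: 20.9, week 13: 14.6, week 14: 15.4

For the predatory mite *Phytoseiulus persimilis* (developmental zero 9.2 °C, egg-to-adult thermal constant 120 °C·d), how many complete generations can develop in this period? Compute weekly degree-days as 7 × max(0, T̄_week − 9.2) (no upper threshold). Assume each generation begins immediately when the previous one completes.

7 generations

Weekly DD (7 × max(0, T̄ − 9.2)): 90.3, 88.2, 60.9, 35.7, 79.1, 95.9, 36.4, 56.0, 98.0, 0.0, 51.1, 81.9, 37.8, 43.4.
Season total = 854.7 DD.
Complete generations = ⌊854.7 / 120⌋ = 7.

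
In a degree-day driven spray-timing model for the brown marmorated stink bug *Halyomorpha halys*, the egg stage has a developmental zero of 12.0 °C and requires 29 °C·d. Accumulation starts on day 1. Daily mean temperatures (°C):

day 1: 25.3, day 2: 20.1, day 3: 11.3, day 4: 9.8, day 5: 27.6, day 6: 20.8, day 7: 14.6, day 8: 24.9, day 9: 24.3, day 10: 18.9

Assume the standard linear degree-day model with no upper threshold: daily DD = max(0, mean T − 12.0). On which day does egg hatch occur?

Daily DD above 12.0 °C: 13.3, 8.1, 0.0, 0.0, 15.6, 8.8, 2.6, 12.9, 12.3, 6.9.
Cumulative: 13.3, 21.4, 21.4, 21.4, 37.0, 45.8, 48.4, 61.3, 73.6, 80.5.
The total first reaches 29 DD on day 5.

day 5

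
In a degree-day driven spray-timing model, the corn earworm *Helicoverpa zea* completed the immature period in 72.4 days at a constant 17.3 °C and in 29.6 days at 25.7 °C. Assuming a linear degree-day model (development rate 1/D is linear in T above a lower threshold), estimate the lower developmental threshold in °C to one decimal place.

11.5 °C

Under the model K = D·(T − T_b), so D₁·(T₁ − T_b) = D₂·(T₂ − T_b).
72.4·(17.3 − T_b) = 29.6·(25.7 − T_b)
T_b = (72.4·17.3 − 29.6·25.7) / (72.4 − 29.6) = 491.80 / 42.8 = 11.491 °C ≈ 11.5 °C.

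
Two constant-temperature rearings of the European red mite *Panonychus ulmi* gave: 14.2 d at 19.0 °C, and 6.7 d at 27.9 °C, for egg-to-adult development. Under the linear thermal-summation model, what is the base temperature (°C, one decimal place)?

Under the model K = D·(T − T_b), so D₁·(T₁ − T_b) = D₂·(T₂ − T_b).
14.2·(19.0 − T_b) = 6.7·(27.9 − T_b)
T_b = (14.2·19.0 − 6.7·27.9) / (14.2 − 6.7) = 82.87 / 7.5 = 11.049 °C ≈ 11.0 °C.

11.0 °C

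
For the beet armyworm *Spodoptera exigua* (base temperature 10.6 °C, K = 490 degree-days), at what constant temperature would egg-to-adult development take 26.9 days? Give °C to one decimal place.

28.8 °C

Required daily accumulation = 490 / 26.9 = 18.216 DD/day.
T = T_base + 18.216 = 10.6 + 18.216 = 28.816 ≈ 28.8 °C.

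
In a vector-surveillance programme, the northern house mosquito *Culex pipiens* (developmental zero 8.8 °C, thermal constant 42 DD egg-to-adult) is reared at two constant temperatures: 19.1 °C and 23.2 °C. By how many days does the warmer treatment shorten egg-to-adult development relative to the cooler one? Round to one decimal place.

1.2 days

At 19.1 °C: 42 / (19.1 − 8.8) = 42 / 10.3 = 4.078 d.
At 23.2 °C: 42 / (23.2 − 8.8) = 42 / 14.4 = 2.917 d.
Difference = |4.078 − 2.917| = 1.161 ≈ 1.2 days.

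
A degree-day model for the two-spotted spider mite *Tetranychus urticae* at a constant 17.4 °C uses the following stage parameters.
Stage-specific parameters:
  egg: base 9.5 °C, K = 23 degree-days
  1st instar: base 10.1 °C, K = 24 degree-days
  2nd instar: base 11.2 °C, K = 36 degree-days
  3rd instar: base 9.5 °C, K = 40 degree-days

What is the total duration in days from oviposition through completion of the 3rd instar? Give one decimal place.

17.1 days

egg: 23 / (17.4 − 9.5) = 23 / 7.9 = 2.911 d.
1st instar: 24 / (17.4 − 10.1) = 24 / 7.3 = 3.288 d.
2nd instar: 36 / (17.4 − 11.2) = 36 / 6.2 = 5.806 d.
3rd instar: 40 / (17.4 − 9.5) = 40 / 7.9 = 5.063 d.
Sum = 17.069 ≈ 17.1 days.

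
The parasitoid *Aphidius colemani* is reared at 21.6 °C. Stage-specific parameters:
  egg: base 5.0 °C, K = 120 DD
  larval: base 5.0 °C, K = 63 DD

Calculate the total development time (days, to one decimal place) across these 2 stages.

11.0 days

egg: 120 / (21.6 − 5.0) = 120 / 16.6 = 7.229 d.
larval: 63 / (21.6 − 5.0) = 63 / 16.6 = 3.795 d.
Sum = 11.024 ≈ 11.0 days.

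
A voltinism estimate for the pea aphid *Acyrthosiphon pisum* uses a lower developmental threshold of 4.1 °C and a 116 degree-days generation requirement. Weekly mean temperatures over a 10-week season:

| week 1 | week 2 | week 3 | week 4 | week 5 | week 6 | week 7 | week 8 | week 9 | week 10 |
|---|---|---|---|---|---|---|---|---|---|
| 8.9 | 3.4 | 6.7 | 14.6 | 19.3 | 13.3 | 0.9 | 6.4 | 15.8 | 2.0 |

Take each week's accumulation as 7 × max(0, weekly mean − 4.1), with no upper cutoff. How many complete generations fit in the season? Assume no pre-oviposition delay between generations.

3 generations

Weekly DD (7 × max(0, T̄ − 4.1)): 33.6, 0.0, 18.2, 73.5, 106.4, 64.4, 0.0, 16.1, 81.9, 0.0.
Season total = 394.1 DD.
Complete generations = ⌊394.1 / 116⌋ = 3.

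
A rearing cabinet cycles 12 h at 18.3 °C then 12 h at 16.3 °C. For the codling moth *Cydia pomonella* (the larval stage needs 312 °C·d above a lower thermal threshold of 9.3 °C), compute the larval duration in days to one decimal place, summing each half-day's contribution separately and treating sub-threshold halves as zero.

39.0 days

Day half: max(0, 18.3 − 9.3) × 0.5 = 9.0 × 0.5 = 4.50 DD.
Night half: max(0, 16.3 − 9.3) × 0.5 = 7.0 × 0.5 = 3.50 DD.
Per 24 h: 8.00 DD/day.
Duration = 312 / 8.00 = 39.000 ≈ 39.0 days.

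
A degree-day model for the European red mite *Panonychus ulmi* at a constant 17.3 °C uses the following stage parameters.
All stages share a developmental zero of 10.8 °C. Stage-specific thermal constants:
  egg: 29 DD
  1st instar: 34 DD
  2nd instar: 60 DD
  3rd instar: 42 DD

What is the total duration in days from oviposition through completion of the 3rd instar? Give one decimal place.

Daily accumulation at 17.3 °C = 17.3 − 10.8 = 6.5 DD/day.
Total K = 29 + 34 + 60 + 42 = 165 DD.
Total duration = 165 / 6.5 = 25.385 ≈ 25.4 days.

25.4 days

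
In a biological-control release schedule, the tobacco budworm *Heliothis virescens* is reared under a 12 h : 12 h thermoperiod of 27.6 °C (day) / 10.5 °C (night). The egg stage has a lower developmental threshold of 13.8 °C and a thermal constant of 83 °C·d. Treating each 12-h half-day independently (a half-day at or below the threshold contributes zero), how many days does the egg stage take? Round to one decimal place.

Day half: max(0, 27.6 − 13.8) × 0.5 = 13.8 × 0.5 = 6.90 DD.
Night half: max(0, 10.5 − 13.8) × 0.5 = 0.0 × 0.5 = 0.00 DD.
Per 24 h: 6.90 DD/day.
Duration = 83 / 6.90 = 12.029 ≈ 12.0 days.

12.0 days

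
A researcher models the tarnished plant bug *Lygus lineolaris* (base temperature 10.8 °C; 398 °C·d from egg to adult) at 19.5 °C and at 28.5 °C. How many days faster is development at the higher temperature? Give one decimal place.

At 19.5 °C: 398 / (19.5 − 10.8) = 398 / 8.7 = 45.747 d.
At 28.5 °C: 398 / (28.5 − 10.8) = 398 / 17.7 = 22.486 d.
Difference = |45.747 − 22.486| = 23.261 ≈ 23.3 days.

23.3 days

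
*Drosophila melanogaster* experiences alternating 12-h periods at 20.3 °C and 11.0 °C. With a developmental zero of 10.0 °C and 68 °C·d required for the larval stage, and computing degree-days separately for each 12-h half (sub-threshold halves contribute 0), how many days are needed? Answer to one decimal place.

12.0 days

Day half: max(0, 20.3 − 10.0) × 0.5 = 10.3 × 0.5 = 5.15 DD.
Night half: max(0, 11.0 − 10.0) × 0.5 = 1.0 × 0.5 = 0.50 DD.
Per 24 h: 5.65 DD/day.
Duration = 68 / 5.65 = 12.035 ≈ 12.0 days.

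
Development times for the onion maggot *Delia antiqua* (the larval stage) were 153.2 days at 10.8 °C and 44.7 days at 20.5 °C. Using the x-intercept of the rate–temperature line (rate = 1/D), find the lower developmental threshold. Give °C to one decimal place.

6.8 °C

Equal thermal constants: D₁(T₁ − T_b) = D₂(T₂ − T_b).
153.2·(10.8 − T_b) = 44.7·(20.5 − T_b)
T_b = (153.2·10.8 − 44.7·20.5) / (153.2 − 44.7) = 738.21 / 108.5 = 6.804 °C ≈ 6.8 °C.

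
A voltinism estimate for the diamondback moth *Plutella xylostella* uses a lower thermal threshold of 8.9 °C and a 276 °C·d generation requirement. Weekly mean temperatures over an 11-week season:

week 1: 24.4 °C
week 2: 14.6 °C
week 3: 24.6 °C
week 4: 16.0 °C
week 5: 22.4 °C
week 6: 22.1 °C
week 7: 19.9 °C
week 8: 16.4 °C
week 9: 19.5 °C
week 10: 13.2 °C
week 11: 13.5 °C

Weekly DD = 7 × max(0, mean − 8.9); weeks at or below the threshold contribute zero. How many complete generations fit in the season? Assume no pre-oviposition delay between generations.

2 generations

Weekly DD (7 × max(0, T̄ − 8.9)): 108.5, 39.9, 109.9, 49.7, 94.5, 92.4, 77.0, 52.5, 74.2, 30.1, 32.2.
Season total = 760.9 DD.
Complete generations = ⌊760.9 / 276⌋ = 2.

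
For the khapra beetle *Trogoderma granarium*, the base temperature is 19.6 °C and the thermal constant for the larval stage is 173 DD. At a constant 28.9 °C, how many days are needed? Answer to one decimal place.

Daily accumulation = 28.9 − 19.6 = 9.3 DD/day.
Duration = 173 / 9.3 = 18.602 ≈ 18.6 days.

18.6 days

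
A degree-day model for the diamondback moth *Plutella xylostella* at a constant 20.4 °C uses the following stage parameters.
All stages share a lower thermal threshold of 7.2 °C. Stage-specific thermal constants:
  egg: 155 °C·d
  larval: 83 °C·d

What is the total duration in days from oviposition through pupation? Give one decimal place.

Daily accumulation at 20.4 °C = 20.4 − 7.2 = 13.2 DD/day.
Total K = 155 + 83 = 238 DD.
Total duration = 238 / 13.2 = 18.030 ≈ 18.0 days.

18.0 days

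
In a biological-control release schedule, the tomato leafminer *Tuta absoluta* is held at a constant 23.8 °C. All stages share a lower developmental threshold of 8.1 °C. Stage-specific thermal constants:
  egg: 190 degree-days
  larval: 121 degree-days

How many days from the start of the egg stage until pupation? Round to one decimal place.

Daily accumulation at 23.8 °C = 23.8 − 8.1 = 15.7 DD/day.
Total K = 190 + 121 = 311 DD.
Total duration = 311 / 15.7 = 19.809 ≈ 19.8 days.

19.8 days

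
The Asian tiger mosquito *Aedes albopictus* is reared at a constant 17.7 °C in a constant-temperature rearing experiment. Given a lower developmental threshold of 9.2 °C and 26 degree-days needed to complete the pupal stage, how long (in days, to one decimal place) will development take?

3.1 days

Daily accumulation = 17.7 − 9.2 = 8.5 DD/day.
Duration = 26 / 8.5 = 3.059 ≈ 3.1 days.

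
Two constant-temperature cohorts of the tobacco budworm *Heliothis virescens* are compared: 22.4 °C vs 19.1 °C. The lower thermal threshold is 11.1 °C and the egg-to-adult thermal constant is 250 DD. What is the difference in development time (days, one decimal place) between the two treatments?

At 22.4 °C: 250 / (22.4 − 11.1) = 250 / 11.3 = 22.124 d.
At 19.1 °C: 250 / (19.1 − 11.1) = 250 / 8.0 = 31.250 d.
Difference = |22.124 − 31.250| = 9.126 ≈ 9.1 days.

9.1 days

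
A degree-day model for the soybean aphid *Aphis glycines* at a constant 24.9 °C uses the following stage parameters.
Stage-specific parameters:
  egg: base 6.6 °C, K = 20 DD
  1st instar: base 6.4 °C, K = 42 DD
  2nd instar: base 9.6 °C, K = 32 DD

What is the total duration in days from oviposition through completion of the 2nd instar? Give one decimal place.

5.5 days

egg: 20 / (24.9 − 6.6) = 20 / 18.3 = 1.093 d.
1st instar: 42 / (24.9 − 6.4) = 42 / 18.5 = 2.270 d.
2nd instar: 32 / (24.9 − 9.6) = 32 / 15.3 = 2.092 d.
Sum = 5.455 ≈ 5.5 days.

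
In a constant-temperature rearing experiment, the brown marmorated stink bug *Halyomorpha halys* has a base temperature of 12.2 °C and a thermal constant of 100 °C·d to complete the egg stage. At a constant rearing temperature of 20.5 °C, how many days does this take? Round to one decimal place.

Daily accumulation = 20.5 − 12.2 = 8.3 DD/day.
Duration = 100 / 8.3 = 12.048 ≈ 12.0 days.

12.0 days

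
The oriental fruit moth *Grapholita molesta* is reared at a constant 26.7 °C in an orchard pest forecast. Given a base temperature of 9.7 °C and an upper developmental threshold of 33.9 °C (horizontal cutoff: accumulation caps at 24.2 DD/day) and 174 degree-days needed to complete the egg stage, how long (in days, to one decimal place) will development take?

10.2 days

Daily accumulation = 26.7 − 9.7 = 17.0 DD/day.
Duration = 174 / 17.0 = 10.235 ≈ 10.2 days.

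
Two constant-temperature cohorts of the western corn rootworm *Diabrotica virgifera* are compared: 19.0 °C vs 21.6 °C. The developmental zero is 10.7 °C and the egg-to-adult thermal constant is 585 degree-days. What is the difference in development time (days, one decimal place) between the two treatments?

16.8 days

At 19.0 °C: 585 / (19.0 − 10.7) = 585 / 8.3 = 70.482 d.
At 21.6 °C: 585 / (21.6 − 10.7) = 585 / 10.9 = 53.670 d.
Difference = |70.482 − 53.670| = 16.812 ≈ 16.8 days.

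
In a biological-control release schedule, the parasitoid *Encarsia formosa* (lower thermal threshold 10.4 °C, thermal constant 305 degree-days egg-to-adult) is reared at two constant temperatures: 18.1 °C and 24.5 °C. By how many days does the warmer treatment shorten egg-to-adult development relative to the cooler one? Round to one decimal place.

18.0 days

At 18.1 °C: 305 / (18.1 − 10.4) = 305 / 7.7 = 39.610 d.
At 24.5 °C: 305 / (24.5 − 10.4) = 305 / 14.1 = 21.631 d.
Difference = |39.610 − 21.631| = 17.979 ≈ 18.0 days.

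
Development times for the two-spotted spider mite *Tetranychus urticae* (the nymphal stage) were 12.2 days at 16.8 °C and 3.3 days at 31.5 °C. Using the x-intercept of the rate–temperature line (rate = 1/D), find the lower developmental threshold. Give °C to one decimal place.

Equal thermal constants: D₁(T₁ − T_b) = D₂(T₂ − T_b).
12.2·(16.8 − T_b) = 3.3·(31.5 − T_b)
T_b = (12.2·16.8 − 3.3·31.5) / (12.2 − 3.3) = 101.01 / 8.9 = 11.349 °C ≈ 11.3 °C.

11.3 °C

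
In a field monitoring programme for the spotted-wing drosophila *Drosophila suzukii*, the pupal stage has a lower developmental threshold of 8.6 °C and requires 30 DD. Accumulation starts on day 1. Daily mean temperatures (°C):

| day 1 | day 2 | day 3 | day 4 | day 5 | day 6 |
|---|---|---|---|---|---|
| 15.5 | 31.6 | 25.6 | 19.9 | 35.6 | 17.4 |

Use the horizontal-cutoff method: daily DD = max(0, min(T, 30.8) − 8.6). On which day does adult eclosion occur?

day 3

Daily DD above 8.6 °C (capped at 22.2): 6.9, 22.2, 17.0, 11.3, 22.2, 8.8.
Cumulative: 6.9, 29.1, 46.1, 57.4, 79.6, 88.4.
The total first reaches 30 DD on day 3.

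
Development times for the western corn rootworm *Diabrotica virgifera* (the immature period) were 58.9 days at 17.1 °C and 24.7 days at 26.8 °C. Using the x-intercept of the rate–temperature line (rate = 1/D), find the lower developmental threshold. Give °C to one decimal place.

Equal thermal constants: D₁(T₁ − T_b) = D₂(T₂ − T_b).
58.9·(17.1 − T_b) = 24.7·(26.8 − T_b)
T_b = (58.9·17.1 − 24.7·26.8) / (58.9 − 24.7) = 345.23 / 34.2 = 10.094 °C ≈ 10.1 °C.

10.1 °C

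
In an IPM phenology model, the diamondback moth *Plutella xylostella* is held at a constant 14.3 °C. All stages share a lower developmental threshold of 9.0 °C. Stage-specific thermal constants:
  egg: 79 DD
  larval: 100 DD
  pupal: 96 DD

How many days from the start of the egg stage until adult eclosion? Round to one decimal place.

Daily accumulation at 14.3 °C = 14.3 − 9.0 = 5.3 DD/day.
Total K = 79 + 100 + 96 = 275 DD.
Total duration = 275 / 5.3 = 51.887 ≈ 51.9 days.

51.9 days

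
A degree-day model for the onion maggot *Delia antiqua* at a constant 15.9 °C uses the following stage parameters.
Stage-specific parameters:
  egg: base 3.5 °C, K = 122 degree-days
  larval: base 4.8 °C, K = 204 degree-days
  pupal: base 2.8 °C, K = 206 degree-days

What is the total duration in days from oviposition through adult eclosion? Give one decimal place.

egg: 122 / (15.9 − 3.5) = 122 / 12.4 = 9.839 d.
larval: 204 / (15.9 − 4.8) = 204 / 11.1 = 18.378 d.
pupal: 206 / (15.9 − 2.8) = 206 / 13.1 = 15.725 d.
Sum = 43.942 ≈ 43.9 days.

43.9 days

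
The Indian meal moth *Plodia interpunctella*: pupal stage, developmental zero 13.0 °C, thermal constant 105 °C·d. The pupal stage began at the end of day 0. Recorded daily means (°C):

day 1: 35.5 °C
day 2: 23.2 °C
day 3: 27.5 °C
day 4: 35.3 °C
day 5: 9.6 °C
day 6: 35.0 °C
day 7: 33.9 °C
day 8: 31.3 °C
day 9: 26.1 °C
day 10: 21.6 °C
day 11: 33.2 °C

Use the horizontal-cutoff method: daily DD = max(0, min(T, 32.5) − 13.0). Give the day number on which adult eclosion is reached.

day 8

Daily DD above 13.0 °C (capped at 19.5): 19.5, 10.2, 14.5, 19.5, 0.0, 19.5, 19.5, 18.3, 13.1, 8.6, 19.5.
Cumulative: 19.5, 29.7, 44.2, 63.7, 63.7, 83.2, 102.7, 121.0, 134.1, 142.7, 162.2.
The total first reaches 105 DD on day 8.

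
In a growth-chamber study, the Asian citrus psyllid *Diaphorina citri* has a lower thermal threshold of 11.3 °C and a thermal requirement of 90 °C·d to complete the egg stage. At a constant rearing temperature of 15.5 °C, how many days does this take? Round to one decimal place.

21.4 days

Daily accumulation = 15.5 − 11.3 = 4.2 DD/day.
Duration = 90 / 4.2 = 21.429 ≈ 21.4 days.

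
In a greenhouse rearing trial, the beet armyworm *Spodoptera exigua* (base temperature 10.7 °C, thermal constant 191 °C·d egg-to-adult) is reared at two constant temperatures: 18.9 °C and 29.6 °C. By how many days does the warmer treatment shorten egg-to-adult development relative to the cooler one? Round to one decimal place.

13.2 days

At 18.9 °C: 191 / (18.9 − 10.7) = 191 / 8.2 = 23.293 d.
At 29.6 °C: 191 / (29.6 − 10.7) = 191 / 18.9 = 10.106 d.
Difference = |23.293 − 10.106| = 13.187 ≈ 13.2 days.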